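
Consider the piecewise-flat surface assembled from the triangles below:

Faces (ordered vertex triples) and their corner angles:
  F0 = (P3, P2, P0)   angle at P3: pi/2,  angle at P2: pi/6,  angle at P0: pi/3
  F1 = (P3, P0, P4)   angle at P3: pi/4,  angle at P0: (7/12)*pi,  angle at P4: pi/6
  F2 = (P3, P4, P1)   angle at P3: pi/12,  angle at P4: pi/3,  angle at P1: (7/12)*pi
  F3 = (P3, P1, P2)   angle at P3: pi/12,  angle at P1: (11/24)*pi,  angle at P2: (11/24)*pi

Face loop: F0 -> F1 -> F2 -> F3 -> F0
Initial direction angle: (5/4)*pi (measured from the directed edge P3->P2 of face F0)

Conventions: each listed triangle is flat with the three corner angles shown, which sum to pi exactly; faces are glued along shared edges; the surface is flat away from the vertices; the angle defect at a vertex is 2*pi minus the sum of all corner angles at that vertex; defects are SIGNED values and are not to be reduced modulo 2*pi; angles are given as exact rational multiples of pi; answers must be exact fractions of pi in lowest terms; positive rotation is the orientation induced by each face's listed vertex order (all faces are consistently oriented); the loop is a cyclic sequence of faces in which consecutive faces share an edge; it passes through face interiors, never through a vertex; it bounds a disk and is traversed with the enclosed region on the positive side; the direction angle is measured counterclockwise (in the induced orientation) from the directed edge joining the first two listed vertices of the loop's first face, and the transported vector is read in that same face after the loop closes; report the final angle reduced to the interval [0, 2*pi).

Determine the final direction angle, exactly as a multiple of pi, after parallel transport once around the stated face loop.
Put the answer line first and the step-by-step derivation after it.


Answer: final direction angle = pi/3

enclosed vertex P3: corner angles sum to (11/12)*pi, defect = 2*pi - (11/12)*pi = (13/12)*pi
by Gauss-Bonnet the loop rotates the vector by the enclosed defect sum (positive orientation, mod 2*pi)
final angle = (5/4)*pi + (13/12)*pi = pi/3 (mod 2*pi)


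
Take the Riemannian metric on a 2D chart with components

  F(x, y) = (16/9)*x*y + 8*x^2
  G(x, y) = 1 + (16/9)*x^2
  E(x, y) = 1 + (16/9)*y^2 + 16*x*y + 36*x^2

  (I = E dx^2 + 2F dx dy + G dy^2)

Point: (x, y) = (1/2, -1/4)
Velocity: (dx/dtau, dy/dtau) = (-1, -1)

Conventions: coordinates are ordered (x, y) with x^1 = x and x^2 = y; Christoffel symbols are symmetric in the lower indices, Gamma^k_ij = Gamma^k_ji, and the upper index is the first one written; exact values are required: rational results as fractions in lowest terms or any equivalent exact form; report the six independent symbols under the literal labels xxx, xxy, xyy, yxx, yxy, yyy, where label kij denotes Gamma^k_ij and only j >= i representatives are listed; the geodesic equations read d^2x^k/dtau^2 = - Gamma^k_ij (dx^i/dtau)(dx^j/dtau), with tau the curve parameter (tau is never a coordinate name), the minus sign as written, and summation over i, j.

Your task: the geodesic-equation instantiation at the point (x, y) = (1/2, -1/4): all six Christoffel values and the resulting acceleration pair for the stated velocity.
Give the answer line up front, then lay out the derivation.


Answer: Gamma_xxx = 144/77, Gamma_xxy = 32/77, Gamma_xyy = 0, Gamma_yxx = 36/77, Gamma_yxy = 8/77, Gamma_yyy = 0; accelerations (d^2x/dtau^2, d^2y/dtau^2) = (-208/77, -52/77)

E = 73/9, F = 16/9, G = 13/9 at the point
E_x = 32, E_y = 64/9, F_x = 68/9, F_y = 8/9, G_x = 16/9, G_y = 0
EG - F^2 = 77/9;  g^inv = (9/77) * [[13/9, -16/9], [-16/9, 73/9]]
first-kind symbols [ij,l] = (1/2)(d_i g_jl + d_j g_il - d_l g_ij): [xx,x] = E_x/2 = 16, [xx,y] = F_x - E_y/2 = 4, [xy,x] = E_y/2 = 32/9, [xy,y] = G_x/2 = 8/9, [yy,x] = F_y - G_x/2 = 0, [yy,y] = G_y/2 = 0
Gamma^x_ij = (G*[ij,x] - F*[ij,y])/(EG - F^2), Gamma^y_ij = (E*[ij,y] - F*[ij,x])/(EG - F^2)
Gamma_xxx = 144/77, Gamma_xxy = 32/77, Gamma_xyy = 0, Gamma_yxx = 36/77, Gamma_yxy = 8/77, Gamma_yyy = 0
d^2x/dtau^2 = -(Gamma_xxx*(-1)^2 + 2*Gamma_xxy*(-1)*(-1) + Gamma_xyy*(-1)^2) = -208/77
d^2y/dtau^2 = -(Gamma_yxx*(-1)^2 + 2*Gamma_yxy*(-1)*(-1) + Gamma_yyy*(-1)^2) = -52/77


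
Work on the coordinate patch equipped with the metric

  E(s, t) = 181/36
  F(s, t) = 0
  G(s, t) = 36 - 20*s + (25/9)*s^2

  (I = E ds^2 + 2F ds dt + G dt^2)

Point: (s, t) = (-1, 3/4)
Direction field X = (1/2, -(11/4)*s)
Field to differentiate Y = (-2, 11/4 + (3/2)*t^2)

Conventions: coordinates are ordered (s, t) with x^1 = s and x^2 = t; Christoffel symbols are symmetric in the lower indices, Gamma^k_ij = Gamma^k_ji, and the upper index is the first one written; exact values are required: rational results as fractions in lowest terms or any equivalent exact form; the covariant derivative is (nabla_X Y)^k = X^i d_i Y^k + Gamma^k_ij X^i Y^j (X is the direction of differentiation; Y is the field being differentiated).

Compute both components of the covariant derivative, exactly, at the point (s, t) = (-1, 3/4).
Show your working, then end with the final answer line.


E = 181/36, F = 0, G = 529/9 at the point
E_s = 0, E_t = 0, F_s = 0, F_t = 0, G_s = -230/9, G_t = 0
EG - F^2 = 95749/324;  g^inv = (324/95749) * [[529/9, 0], [0, 181/36]]
first-kind symbols [ij,l] = (1/2)(d_i g_jl + d_j g_il - d_l g_ij): [ss,s] = E_s/2 = 0, [ss,t] = F_s - E_t/2 = 0, [st,s] = E_t/2 = 0, [st,t] = G_s/2 = -115/9, [tt,s] = F_t - G_s/2 = 115/9, [tt,t] = G_t/2 = 0
Gamma^s_ij = (G*[ij,s] - F*[ij,t])/(EG - F^2), Gamma^t_ij = (E*[ij,t] - F*[ij,s])/(EG - F^2)
Gamma_sss = 0, Gamma_sst = 0, Gamma_stt = 460/181, Gamma_tss = 0, Gamma_tst = -5/23, Gamma_ttt = 0
X = (1/2, 11/4), Y = (-2, 115/32) at the point

Answer: (nabla_X Y)^s = 145475/5792, (nabla_X Y)^t = 10293/1472


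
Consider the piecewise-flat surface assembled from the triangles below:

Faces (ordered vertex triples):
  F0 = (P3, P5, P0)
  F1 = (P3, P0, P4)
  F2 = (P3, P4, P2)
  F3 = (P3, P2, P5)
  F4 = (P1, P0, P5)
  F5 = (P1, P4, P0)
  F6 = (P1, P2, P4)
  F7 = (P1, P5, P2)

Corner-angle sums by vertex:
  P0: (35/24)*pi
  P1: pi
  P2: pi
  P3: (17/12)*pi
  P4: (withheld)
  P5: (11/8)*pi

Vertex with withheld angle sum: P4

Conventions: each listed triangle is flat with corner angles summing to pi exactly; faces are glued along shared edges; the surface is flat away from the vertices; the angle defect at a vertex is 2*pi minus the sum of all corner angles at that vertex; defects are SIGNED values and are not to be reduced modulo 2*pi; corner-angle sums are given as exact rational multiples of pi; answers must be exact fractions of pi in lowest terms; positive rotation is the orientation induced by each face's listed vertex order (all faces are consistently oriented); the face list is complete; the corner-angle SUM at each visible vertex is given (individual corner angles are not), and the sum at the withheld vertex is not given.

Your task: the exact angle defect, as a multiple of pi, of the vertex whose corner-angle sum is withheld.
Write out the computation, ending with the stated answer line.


V = 6, E = 12, F = 8; chi = V - E + F = 2
Gauss-Bonnet: total defect = 2*pi*chi = 4*pi; visible defects sum to (15/4)*pi

Answer: defect(P4) = pi/4


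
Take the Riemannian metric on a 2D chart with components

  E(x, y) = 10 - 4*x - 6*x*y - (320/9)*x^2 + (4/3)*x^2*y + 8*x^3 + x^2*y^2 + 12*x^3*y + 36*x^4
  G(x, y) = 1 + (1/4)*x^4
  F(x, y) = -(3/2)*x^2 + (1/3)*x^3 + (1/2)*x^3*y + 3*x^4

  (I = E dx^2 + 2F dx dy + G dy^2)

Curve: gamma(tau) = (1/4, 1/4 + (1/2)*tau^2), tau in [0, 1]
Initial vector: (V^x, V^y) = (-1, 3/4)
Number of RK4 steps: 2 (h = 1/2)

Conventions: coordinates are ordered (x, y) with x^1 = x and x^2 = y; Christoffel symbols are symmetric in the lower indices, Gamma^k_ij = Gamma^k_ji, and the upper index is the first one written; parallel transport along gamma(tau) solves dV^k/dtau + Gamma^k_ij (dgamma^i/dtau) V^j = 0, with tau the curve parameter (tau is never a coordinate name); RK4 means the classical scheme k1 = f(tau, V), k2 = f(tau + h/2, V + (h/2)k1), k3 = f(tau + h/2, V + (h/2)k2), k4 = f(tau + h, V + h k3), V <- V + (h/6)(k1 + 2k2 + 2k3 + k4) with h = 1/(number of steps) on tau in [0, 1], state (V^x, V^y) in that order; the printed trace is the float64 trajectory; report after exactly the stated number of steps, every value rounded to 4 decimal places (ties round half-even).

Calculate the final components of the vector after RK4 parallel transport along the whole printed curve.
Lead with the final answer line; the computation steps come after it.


Answer: V^x = -1.0463, V^y = 0.7506

gamma'(tau) = (0, tau); f(tau, V)^k = -Gamma^k_ij(gamma(tau)) gamma'^i(tau) V^j; h = 1/2; intermediate values shown to 6 dp
curve data and Christoffel symbols at the stage parameters:
  tau = 0.000000: gamma = (0.250000, 0.250000), gamma' = (0.000000, 0.000000); Gamma_xxx = -1.392032, Gamma_xxy = -0.088853, Gamma_xyy = 0.000000, Gamma_yxx = 0.018157, Gamma_yxy = 0.001159, Gamma_yyy = 0.000000
  tau = 0.250000: gamma = (0.250000, 0.281250), gamma' = (0.000000, 0.250000); Gamma_xxx = -1.406361, Gamma_xxy = -0.089057, Gamma_xyy = 0.000000, Gamma_yxx = 0.018404, Gamma_yxy = 0.001165, Gamma_yyy = 0.000000
  tau = 0.500000: gamma = (0.250000, 0.375000), gamma' = (0.000000, 0.500000); Gamma_xxx = -1.449715, Gamma_xxy = -0.089673, Gamma_xyy = 0.000000, Gamma_yxx = 0.019159, Gamma_yxy = 0.001185, Gamma_yyy = 0.000000
  tau = 0.750000: gamma = (0.250000, 0.531250), gamma' = (0.000000, 0.750000); Gamma_xxx = -1.523218, Gamma_xxy = -0.090713, Gamma_xyy = 0.000000, Gamma_yxx = 0.020469, Gamma_yxy = 0.001219, Gamma_yyy = 0.000000
  tau = 1.000000: gamma = (0.250000, 0.750000), gamma' = (0.000000, 1.000000); Gamma_xxx = -1.628786, Gamma_xxy = -0.092195, Gamma_xyy = 0.000000, Gamma_yxx = 0.022414, Gamma_yxy = 0.001269, Gamma_yyy = 0.000000
step 0: V^x = -1.0000, V^y = 0.7500
step 1: k1 = (0.000000, 0.000000), k2 = (-0.022264, 0.000291), k3 = (-0.022388, 0.000293), k4 = (-0.045338, 0.000599); V <- V + (h/6)(k1 + 2k2 + 2k3 + k4): V^x = -1.0112, V^y = 0.7501
step 2: k1 = (-0.045340, 0.000599), k2 = (-0.069569, 0.000935), k3 = (-0.069981, 0.000940), k4 = (-0.096456, 0.001327); V <- V + (h/6)(k1 + 2k2 + 2k3 + k4): V^x = -1.0463, V^y = 0.7506


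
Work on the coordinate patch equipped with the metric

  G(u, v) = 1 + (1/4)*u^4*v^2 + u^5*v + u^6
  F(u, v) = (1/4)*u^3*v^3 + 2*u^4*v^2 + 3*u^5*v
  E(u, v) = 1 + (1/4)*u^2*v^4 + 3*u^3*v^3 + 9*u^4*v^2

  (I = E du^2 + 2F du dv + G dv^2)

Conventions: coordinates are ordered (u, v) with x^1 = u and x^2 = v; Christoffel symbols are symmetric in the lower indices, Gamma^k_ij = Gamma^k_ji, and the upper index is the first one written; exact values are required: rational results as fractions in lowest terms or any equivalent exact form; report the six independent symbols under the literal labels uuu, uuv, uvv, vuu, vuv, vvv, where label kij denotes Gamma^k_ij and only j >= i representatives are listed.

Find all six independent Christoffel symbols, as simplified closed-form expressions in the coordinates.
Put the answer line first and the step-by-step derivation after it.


Answer: Gamma_uuu = (72*u^3*v^2 + 18*u^2*v^3 + u*v^4)/(4*u^6 + 4*u^5*v + 37*u^4*v^2 + 12*u^3*v^3 + u^2*v^4 + 4), Gamma_uuv = (36*u^4*v + 18*u^3*v^2 + 2*u^2*v^3)/(4*u^6 + 4*u^5*v + 37*u^4*v^2 + 12*u^3*v^3 + u^2*v^4 + 4), Gamma_uvv = (6*u^4*v + u^3*v^2)/(4*u^6 + 4*u^5*v + 37*u^4*v^2 + 12*u^3*v^3 + u^2*v^4 + 4), Gamma_vuu = (24*u^4*v + 14*u^3*v^2 + u^2*v^3)/(4*u^6 + 4*u^5*v + 37*u^4*v^2 + 12*u^3*v^3 + u^2*v^4 + 4), Gamma_vuv = (12*u^5 + 10*u^4*v + 2*u^3*v^2)/(4*u^6 + 4*u^5*v + 37*u^4*v^2 + 12*u^3*v^3 + u^2*v^4 + 4), Gamma_vvv = (2*u^5 + u^4*v)/(4*u^6 + 4*u^5*v + 37*u^4*v^2 + 12*u^3*v^3 + u^2*v^4 + 4)

E = 1 + (1/4)*u^2*v^4 + 3*u^3*v^3 + 9*u^4*v^2; F = (1/4)*u^3*v^3 + 2*u^4*v^2 + 3*u^5*v; G = 1 + (1/4)*u^4*v^2 + u^5*v + u^6
Gamma^k_ij = (1/2) g^{kl} (d_i g_jl + d_j g_il - d_l g_ij), with g^inv = (1/(EG-F^2)) [[G, -F], [-F, E]]
first partials: E_u = (1/2)*u*v^4 + 9*u^2*v^3 + 36*u^3*v^2, E_v = u^2*v^3 + 9*u^3*v^2 + 18*u^4*v, F_u = (3/4)*u^2*v^3 + 8*u^3*v^2 + 15*u^4*v, F_v = (3/4)*u^3*v^2 + 4*u^4*v + 3*u^5, G_u = u^3*v^2 + 5*u^4*v + 6*u^5, G_v = (1/2)*u^4*v + u^5
D = EG - F^2 = 1 + (1/4)*u^2*v^4 + 3*u^3*v^3 + (37/4)*u^4*v^2 + u^5*v + u^6
expanded: Gamma^u_uu = (G E_u - 2F F_u + F E_v)/(2D), Gamma^u_uv = (G E_v - F G_u)/(2D), Gamma^u_vv = (2G F_v - G G_u - F G_v)/(2D), Gamma^v_uu = (2E F_u - E E_v - F E_u)/(2D), Gamma^v_uv = (E G_u - F E_v)/(2D), Gamma^v_vv = (E G_v - 2F F_v + F G_u)/(2D); substitute and cancel common factors


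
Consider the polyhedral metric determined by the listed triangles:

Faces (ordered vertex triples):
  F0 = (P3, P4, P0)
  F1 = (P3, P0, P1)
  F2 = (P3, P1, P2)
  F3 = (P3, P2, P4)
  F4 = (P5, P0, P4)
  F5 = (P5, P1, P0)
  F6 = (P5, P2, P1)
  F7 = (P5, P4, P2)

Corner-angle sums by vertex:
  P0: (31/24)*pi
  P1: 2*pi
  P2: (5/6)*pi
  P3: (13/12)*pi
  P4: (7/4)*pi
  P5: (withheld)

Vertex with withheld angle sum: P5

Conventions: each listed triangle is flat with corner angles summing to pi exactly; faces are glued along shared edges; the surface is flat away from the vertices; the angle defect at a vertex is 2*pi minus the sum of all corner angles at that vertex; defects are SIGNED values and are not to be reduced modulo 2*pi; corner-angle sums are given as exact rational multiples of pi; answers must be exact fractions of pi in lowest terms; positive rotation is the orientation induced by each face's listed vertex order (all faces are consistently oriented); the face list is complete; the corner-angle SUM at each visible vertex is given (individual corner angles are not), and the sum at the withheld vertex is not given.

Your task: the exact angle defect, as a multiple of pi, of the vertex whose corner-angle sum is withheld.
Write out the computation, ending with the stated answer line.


V = 6, E = 12, F = 8; chi = V - E + F = 2
Gauss-Bonnet: total defect = 2*pi*chi = 4*pi; visible defects sum to (73/24)*pi

Answer: defect(P5) = (23/24)*pi


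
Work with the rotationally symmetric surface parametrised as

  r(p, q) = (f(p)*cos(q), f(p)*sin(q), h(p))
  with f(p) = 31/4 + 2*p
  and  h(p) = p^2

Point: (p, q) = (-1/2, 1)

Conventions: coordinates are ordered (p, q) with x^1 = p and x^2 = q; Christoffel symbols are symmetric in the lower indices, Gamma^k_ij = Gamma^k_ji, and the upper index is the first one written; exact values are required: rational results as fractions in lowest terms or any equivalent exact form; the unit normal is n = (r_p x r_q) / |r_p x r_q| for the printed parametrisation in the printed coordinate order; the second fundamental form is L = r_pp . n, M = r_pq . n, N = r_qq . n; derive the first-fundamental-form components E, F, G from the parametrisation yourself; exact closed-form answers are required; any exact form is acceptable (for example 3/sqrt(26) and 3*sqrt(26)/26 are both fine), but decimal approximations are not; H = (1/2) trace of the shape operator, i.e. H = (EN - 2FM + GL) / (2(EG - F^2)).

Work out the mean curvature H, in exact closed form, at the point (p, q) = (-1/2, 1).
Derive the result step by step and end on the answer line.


f = 27/4, f' = 2, f'' = 0, h' = -1, h'' = 2
E = 5, F = 0, G = 729/16; answer radicand W^2 = 5
unnormalised second-form numerators: l = 4, m = 0, n = -27/4; L = l/sqrt(5), and similarly M = m/sqrt(W^2), N = n/sqrt(W^2)
H = (E*n - 2*F*m + G*l) / (2*(EG - F^2)*sqrt(W^2)); E*n - 2*F*m + G*l = 297/2, EG - F^2 = 3645/16, so H = (44/135)/sqrt(5)

Answer: H = 44*sqrt(5)/675


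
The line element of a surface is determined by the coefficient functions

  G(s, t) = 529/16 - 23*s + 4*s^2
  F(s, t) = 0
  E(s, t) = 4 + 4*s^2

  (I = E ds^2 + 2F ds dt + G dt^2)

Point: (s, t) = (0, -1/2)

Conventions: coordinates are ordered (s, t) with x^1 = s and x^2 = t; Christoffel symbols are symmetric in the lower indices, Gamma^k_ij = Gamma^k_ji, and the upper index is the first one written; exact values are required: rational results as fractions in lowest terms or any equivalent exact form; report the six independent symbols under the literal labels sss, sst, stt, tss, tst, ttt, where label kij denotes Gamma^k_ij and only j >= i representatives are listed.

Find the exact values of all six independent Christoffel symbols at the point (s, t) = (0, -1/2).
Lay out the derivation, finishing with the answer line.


E = 4, F = 0, G = 529/16 at the point
E_s = 0, E_t = 0, F_s = 0, F_t = 0, G_s = -23, G_t = 0
EG - F^2 = 529/4;  g^inv = (4/529) * [[529/16, 0], [0, 4]]
first-kind symbols [ij,l] = (1/2)(d_i g_jl + d_j g_il - d_l g_ij): [ss,s] = E_s/2 = 0, [ss,t] = F_s - E_t/2 = 0, [st,s] = E_t/2 = 0, [st,t] = G_s/2 = -23/2, [tt,s] = F_t - G_s/2 = 23/2, [tt,t] = G_t/2 = 0
Gamma^s_ij = (G*[ij,s] - F*[ij,t])/(EG - F^2), Gamma^t_ij = (E*[ij,t] - F*[ij,s])/(EG - F^2)

Answer: Gamma_sss = 0, Gamma_sst = 0, Gamma_stt = 23/8, Gamma_tss = 0, Gamma_tst = -8/23, Gamma_ttt = 0


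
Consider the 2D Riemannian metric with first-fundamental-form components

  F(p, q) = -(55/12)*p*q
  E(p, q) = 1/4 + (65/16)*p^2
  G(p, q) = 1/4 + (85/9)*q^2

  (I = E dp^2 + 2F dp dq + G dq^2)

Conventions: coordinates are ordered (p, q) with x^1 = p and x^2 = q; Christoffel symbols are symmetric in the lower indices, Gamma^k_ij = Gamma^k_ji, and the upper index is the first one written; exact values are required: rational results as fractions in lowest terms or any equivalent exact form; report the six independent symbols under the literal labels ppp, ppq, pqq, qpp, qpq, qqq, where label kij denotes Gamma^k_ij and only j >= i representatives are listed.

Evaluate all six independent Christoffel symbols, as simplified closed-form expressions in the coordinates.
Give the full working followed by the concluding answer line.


E = 1/4 + (65/16)*p^2; F = -(55/12)*p*q; G = 1/4 + (85/9)*q^2
Gamma^k_ij = (1/2) g^{kl} (d_i g_jl + d_j g_il - d_l g_ij), with g^inv = (1/(EG-F^2)) [[G, -F], [-F, E]]
first partials: E_p = (65/8)*p, E_q = 0, F_p = -(55/12)*q, F_q = -(55/12)*p, G_p = 0, G_q = (170/9)*q
D = EG - F^2 = 1/16 + (85/36)*q^2 + (65/64)*p^2 + (625/36)*p^2*q^2
expanded: Gamma^p_pp = (G E_p - 2F F_p + F E_q)/(2D), Gamma^p_pq = (G E_q - F G_p)/(2D), Gamma^p_qq = (2G F_q - G G_p - F G_q)/(2D), Gamma^q_pp = (2E F_p - E E_q - F E_p)/(2D), Gamma^q_pq = (E G_p - F E_q)/(2D), Gamma^q_qq = (E G_q - 2F F_q + F G_p)/(2D); substitute and cancel common factors

Answer: Gamma_ppp = (10000*p*q^2 + 585*p)/(10000*p^2*q^2 + 585*p^2 + 1360*q^2 + 36), Gamma_ppq = 0, Gamma_pqq = -660*p/(10000*p^2*q^2 + 585*p^2 + 1360*q^2 + 36), Gamma_qpp = -660*q/(10000*p^2*q^2 + 585*p^2 + 1360*q^2 + 36), Gamma_qpq = 0, Gamma_qqq = (10000*p^2*q + 1360*q)/(10000*p^2*q^2 + 585*p^2 + 1360*q^2 + 36)


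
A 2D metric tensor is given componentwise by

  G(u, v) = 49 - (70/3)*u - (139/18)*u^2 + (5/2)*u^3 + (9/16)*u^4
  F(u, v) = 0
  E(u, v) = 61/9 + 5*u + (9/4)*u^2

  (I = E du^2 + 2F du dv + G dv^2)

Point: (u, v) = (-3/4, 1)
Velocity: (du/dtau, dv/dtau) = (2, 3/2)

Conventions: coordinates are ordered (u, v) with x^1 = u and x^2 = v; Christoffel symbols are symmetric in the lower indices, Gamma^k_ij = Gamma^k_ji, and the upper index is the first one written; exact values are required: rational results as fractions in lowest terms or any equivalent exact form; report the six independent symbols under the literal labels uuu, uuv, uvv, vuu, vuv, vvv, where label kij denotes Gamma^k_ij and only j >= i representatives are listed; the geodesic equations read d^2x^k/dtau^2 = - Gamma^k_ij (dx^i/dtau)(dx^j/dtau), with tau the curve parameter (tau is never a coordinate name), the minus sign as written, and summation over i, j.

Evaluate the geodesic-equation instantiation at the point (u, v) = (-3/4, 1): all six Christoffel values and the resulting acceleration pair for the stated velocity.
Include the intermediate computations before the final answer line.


E = 2473/576, F = 0, G = 251001/4096 at the point
E_u = 13/8, E_v = 0, F_u = 0, F_v = 0, G_u = -2171/256, G_v = 0
EG - F^2 = 68969497/262144;  g^inv = (262144/68969497) * [[251001/4096, 0], [0, 2473/576]]
first-kind symbols [ij,l] = (1/2)(d_i g_jl + d_j g_il - d_l g_ij): [uu,u] = E_u/2 = 13/16, [uu,v] = F_u - E_v/2 = 0, [uv,u] = E_v/2 = 0, [uv,v] = G_u/2 = -2171/512, [vv,u] = F_v - G_u/2 = 2171/512, [vv,v] = G_v/2 = 0
Gamma^u_ij = (G*[ij,u] - F*[ij,v])/(EG - F^2), Gamma^v_ij = (E*[ij,v] - F*[ij,u])/(EG - F^2)
Gamma_uuu = 468/2473, Gamma_uuv = 0, Gamma_uvv = 19539/19784, Gamma_vuu = 0, Gamma_vuv = -104/1503, Gamma_vvv = 0
d^2u/dtau^2 = -(Gamma_uuu*(2)^2 + 2*Gamma_uuv*(2)*(3/2) + Gamma_uvv*(3/2)^2) = -235755/79136
d^2v/dtau^2 = -(Gamma_vuu*(2)^2 + 2*Gamma_vuv*(2)*(3/2) + Gamma_vvv*(3/2)^2) = 208/501

Answer: Gamma_uuu = 468/2473, Gamma_uuv = 0, Gamma_uvv = 19539/19784, Gamma_vuu = 0, Gamma_vuv = -104/1503, Gamma_vvv = 0; accelerations (d^2u/dtau^2, d^2v/dtau^2) = (-235755/79136, 208/501)


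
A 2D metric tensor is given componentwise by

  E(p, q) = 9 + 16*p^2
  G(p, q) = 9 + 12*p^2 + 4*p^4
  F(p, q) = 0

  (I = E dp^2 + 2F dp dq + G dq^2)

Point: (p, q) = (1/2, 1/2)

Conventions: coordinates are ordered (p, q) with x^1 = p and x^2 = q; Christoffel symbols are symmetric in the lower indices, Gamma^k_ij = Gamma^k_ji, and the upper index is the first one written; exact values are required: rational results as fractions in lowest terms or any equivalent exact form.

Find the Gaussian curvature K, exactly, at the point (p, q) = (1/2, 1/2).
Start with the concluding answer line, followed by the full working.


Answer: K = -72/1183

E = 13, F = 0, G = 49/4, EG - F^2 = 637/4 at the point
E_p = 16, E_q = 0, F_p = 0, F_q = 0, G_p = 14, G_q = 0
E_qq = 0, F_pq = 0, G_pp = 36
Apply the Brioschi formula K = (det M1 - det M2)/(EG - F^2)^2 over the derivative matrices of E, F, G.
M1 = [[-E_qq/2 + F_pq - G_pp/2, E_p/2, F_p - E_q/2], [F_q - G_p/2, E, F], [G_q/2, F, G]] = [[-18, 8, 0], [-7, 13, 0], [0, 0, 49/4]]; det M1 = -4361/2
M2 = [[0, E_q/2, G_p/2], [E_q/2, E, F], [G_p/2, F, G]] = [[0, 0, 7], [0, 13, 0], [7, 0, 49/4]]; det M2 = -637
det M1 - det M2 = -3087/2; K = -3087/2 / (637/4)^2 = -72/1183


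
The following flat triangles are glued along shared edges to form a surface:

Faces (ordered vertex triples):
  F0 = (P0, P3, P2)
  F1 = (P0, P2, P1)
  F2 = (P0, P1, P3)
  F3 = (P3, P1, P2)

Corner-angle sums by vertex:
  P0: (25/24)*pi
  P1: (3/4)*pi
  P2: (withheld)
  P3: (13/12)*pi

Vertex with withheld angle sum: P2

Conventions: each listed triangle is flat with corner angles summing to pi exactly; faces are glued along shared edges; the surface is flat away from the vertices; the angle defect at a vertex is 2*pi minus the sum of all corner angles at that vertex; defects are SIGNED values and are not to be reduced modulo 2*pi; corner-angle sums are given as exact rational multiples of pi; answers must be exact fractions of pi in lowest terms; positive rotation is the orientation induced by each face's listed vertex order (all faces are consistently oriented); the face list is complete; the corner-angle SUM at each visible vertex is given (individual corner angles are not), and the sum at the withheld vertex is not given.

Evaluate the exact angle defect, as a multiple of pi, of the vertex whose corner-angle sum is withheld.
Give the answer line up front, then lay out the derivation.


Answer: defect(P2) = (7/8)*pi

V = 4, E = 6, F = 4; chi = V - E + F = 2
Gauss-Bonnet: total defect = 2*pi*chi = 4*pi; visible defects sum to (25/8)*pi


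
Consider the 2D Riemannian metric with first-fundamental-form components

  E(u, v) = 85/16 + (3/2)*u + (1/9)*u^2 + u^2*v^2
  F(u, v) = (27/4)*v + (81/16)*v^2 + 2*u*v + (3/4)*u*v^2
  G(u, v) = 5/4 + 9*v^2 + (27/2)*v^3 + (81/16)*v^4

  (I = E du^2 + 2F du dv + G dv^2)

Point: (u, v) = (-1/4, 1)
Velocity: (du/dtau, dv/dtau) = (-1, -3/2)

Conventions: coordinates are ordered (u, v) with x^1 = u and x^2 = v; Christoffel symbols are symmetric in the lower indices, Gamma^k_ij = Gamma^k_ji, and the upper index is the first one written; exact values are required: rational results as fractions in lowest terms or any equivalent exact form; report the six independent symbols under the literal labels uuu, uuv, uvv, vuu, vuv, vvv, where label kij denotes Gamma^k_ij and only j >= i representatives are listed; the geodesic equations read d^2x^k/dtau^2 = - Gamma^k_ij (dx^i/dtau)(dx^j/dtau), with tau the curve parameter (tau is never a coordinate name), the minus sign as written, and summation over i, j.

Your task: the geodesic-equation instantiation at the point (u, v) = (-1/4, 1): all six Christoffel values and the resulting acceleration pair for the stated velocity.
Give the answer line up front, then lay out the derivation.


Answer: Gamma_uuu = -37538/47225, Gamma_uuv = 4149/47225, Gamma_uvv = 52884/47225, Gamma_vuu = 18899/47225, Gamma_vuv = -1602/47225, Gamma_vvv = 44118/47225; accelerations (d^2u/dtau^2, d^2v/dtau^2) = (-93898/47225, -226717/94450)

E = 721/144, F = 89/8, G = 461/16 at the point
E_u = 17/18, E_v = 1/8, F_u = 11/4, F_v = 16, G_u = 0, G_v = 315/4
EG - F^2 = 47225/2304;  g^inv = (2304/47225) * [[461/16, -89/8], [-89/8, 721/144]]
first-kind symbols [ij,l] = (1/2)(d_i g_jl + d_j g_il - d_l g_ij): [uu,u] = E_u/2 = 17/36, [uu,v] = F_u - E_v/2 = 43/16, [uv,u] = E_v/2 = 1/16, [uv,v] = G_u/2 = 0, [vv,u] = F_v - G_u/2 = 16, [vv,v] = G_v/2 = 315/8
Gamma^u_ij = (G*[ij,u] - F*[ij,v])/(EG - F^2), Gamma^v_ij = (E*[ij,v] - F*[ij,u])/(EG - F^2)
Gamma_uuu = -37538/47225, Gamma_uuv = 4149/47225, Gamma_uvv = 52884/47225, Gamma_vuu = 18899/47225, Gamma_vuv = -1602/47225, Gamma_vvv = 44118/47225
d^2u/dtau^2 = -(Gamma_uuu*(-1)^2 + 2*Gamma_uuv*(-1)*(-3/2) + Gamma_uvv*(-3/2)^2) = -93898/47225
d^2v/dtau^2 = -(Gamma_vuu*(-1)^2 + 2*Gamma_vuv*(-1)*(-3/2) + Gamma_vvv*(-3/2)^2) = -226717/94450


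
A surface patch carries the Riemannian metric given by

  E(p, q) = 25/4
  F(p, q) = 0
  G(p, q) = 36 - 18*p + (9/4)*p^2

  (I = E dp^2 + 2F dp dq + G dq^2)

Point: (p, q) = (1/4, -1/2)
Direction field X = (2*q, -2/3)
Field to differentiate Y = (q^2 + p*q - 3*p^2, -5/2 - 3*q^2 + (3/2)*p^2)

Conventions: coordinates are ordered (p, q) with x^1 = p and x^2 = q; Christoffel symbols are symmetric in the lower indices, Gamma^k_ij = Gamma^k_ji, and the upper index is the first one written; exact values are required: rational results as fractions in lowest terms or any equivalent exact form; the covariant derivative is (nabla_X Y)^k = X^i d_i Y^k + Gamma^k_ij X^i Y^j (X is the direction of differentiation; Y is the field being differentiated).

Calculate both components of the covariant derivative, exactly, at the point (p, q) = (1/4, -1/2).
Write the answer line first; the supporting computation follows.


Answer: (nabla_X Y)^p = 1709/320, (nabla_X Y)^q = -1297/360

E = 25/4, F = 0, G = 2025/64 at the point
E_p = 0, E_q = 0, F_p = 0, F_q = 0, G_p = -135/8, G_q = 0
EG - F^2 = 50625/256;  g^inv = (256/50625) * [[2025/64, 0], [0, 25/4]]
first-kind symbols [ij,l] = (1/2)(d_i g_jl + d_j g_il - d_l g_ij): [pp,p] = E_p/2 = 0, [pp,q] = F_p - E_q/2 = 0, [pq,p] = E_q/2 = 0, [pq,q] = G_p/2 = -135/16, [qq,p] = F_q - G_p/2 = 135/16, [qq,q] = G_q/2 = 0
Gamma^p_ij = (G*[ij,p] - F*[ij,q])/(EG - F^2), Gamma^q_ij = (E*[ij,q] - F*[ij,p])/(EG - F^2)
Gamma_ppp = 0, Gamma_ppq = 0, Gamma_pqq = 27/20, Gamma_qpp = 0, Gamma_qpq = -4/15, Gamma_qqq = 0
X = (-1, -2/3), Y = (-1/16, -101/32) at the point


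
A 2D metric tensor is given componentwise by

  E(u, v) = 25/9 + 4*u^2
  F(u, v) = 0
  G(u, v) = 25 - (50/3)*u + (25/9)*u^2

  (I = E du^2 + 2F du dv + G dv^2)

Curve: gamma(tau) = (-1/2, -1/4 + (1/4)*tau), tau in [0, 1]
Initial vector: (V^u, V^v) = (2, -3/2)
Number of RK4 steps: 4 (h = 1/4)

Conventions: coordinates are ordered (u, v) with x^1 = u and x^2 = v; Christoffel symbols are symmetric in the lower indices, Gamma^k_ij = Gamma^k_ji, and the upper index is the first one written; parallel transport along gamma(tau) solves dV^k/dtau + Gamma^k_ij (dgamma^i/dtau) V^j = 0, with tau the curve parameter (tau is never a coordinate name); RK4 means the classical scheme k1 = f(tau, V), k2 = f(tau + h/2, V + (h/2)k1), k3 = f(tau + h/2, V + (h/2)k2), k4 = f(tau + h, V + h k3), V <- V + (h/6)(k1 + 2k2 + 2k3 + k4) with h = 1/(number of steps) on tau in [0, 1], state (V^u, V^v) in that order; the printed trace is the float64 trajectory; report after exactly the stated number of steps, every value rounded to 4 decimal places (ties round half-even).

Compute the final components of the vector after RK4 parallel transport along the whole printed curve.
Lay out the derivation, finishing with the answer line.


gamma'(tau) = (0, 1/4); f(tau, V)^k = -Gamma^k_ij(gamma(tau)) gamma'^i(tau) V^j; h = 1/4; intermediate values shown to 6 dp
curve data and Christoffel symbols at the stage parameters:
  tau = 0.000000: gamma = (-0.500000, -0.250000), gamma' = (0.000000, 0.250000); Gamma_uuu = -0.529412, Gamma_uuv = 0.000000, Gamma_uvv = 2.573529, Gamma_vuu = 0.000000, Gamma_vuv = -0.285714, Gamma_vvv = 0.000000
  tau = 0.125000: gamma = (-0.500000, -0.218750), gamma' = (0.000000, 0.250000); Gamma_uuu = -0.529412, Gamma_uuv = 0.000000, Gamma_uvv = 2.573529, Gamma_vuu = 0.000000, Gamma_vuv = -0.285714, Gamma_vvv = 0.000000
  tau = 0.250000: gamma = (-0.500000, -0.187500), gamma' = (0.000000, 0.250000); Gamma_uuu = -0.529412, Gamma_uuv = 0.000000, Gamma_uvv = 2.573529, Gamma_vuu = 0.000000, Gamma_vuv = -0.285714, Gamma_vvv = 0.000000
  tau = 0.375000: gamma = (-0.500000, -0.156250), gamma' = (0.000000, 0.250000); Gamma_uuu = -0.529412, Gamma_uuv = 0.000000, Gamma_uvv = 2.573529, Gamma_vuu = 0.000000, Gamma_vuv = -0.285714, Gamma_vvv = 0.000000
  tau = 0.500000: gamma = (-0.500000, -0.125000), gamma' = (0.000000, 0.250000); Gamma_uuu = -0.529412, Gamma_uuv = 0.000000, Gamma_uvv = 2.573529, Gamma_vuu = 0.000000, Gamma_vuv = -0.285714, Gamma_vvv = 0.000000
  tau = 0.625000: gamma = (-0.500000, -0.093750), gamma' = (0.000000, 0.250000); Gamma_uuu = -0.529412, Gamma_uuv = 0.000000, Gamma_uvv = 2.573529, Gamma_vuu = 0.000000, Gamma_vuv = -0.285714, Gamma_vvv = 0.000000
  tau = 0.750000: gamma = (-0.500000, -0.062500), gamma' = (0.000000, 0.250000); Gamma_uuu = -0.529412, Gamma_uuv = 0.000000, Gamma_uvv = 2.573529, Gamma_vuu = 0.000000, Gamma_vuv = -0.285714, Gamma_vvv = 0.000000
  tau = 0.875000: gamma = (-0.500000, -0.031250), gamma' = (0.000000, 0.250000); Gamma_uuu = -0.529412, Gamma_uuv = 0.000000, Gamma_uvv = 2.573529, Gamma_vuu = 0.000000, Gamma_vuv = -0.285714, Gamma_vvv = 0.000000
  tau = 1.000000: gamma = (-0.500000, 0.000000), gamma' = (0.000000, 0.250000); Gamma_uuu = -0.529412, Gamma_uuv = 0.000000, Gamma_uvv = 2.573529, Gamma_vuu = 0.000000, Gamma_vuv = -0.285714, Gamma_vvv = 0.000000
step 0: V^u = 2.0000, V^v = -1.5000
step 1: k1 = (0.965074, 0.142857), k2 = (0.953585, 0.151474), k3 = (0.952892, 0.151371), k4 = (0.940726, 0.159873); V <- V + (h/6)(k1 + 2k2 + 2k3 + k4): V^u = 2.2383, V^v = -1.4621
step 2: k1 = (0.940721, 0.159877), k2 = (0.927863, 0.168277), k3 = (0.927188, 0.168162), k4 = (0.913673, 0.176434); V <- V + (h/6)(k1 + 2k2 + 2k3 + k4): V^u = 2.4701, V^v = -1.4201
step 3: k1 = (0.913667, 0.176438), k2 = (0.899477, 0.184596), k3 = (0.898821, 0.184469), k4 = (0.883996, 0.192489); V <- V + (h/6)(k1 + 2k2 + 2k3 + k4): V^u = 2.6949, V^v = -1.3740
step 4: k1 = (0.883990, 0.192493), k2 = (0.868509, 0.200385), k3 = (0.867874, 0.200247), k4 = (0.851781, 0.207990); V <- V + (h/6)(k1 + 2k2 + 2k3 + k4): V^u = 2.9119, V^v = -1.3239

Answer: V^u = 2.9119, V^v = -1.3239


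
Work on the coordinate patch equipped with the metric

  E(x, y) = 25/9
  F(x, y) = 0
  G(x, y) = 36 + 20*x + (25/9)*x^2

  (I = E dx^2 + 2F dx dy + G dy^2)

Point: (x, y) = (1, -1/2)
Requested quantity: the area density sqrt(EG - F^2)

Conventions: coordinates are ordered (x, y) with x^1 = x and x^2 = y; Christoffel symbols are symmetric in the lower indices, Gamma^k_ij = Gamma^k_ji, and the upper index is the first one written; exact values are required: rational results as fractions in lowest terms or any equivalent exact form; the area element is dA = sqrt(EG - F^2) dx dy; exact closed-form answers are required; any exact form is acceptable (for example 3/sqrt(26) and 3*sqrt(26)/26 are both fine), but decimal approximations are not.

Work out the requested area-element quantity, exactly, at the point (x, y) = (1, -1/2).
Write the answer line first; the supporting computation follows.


Answer: sqrt(EG - F^2) = 115/9

E = 25/9, F = 0, G = 529/9; EG - F^2 = 13225/81


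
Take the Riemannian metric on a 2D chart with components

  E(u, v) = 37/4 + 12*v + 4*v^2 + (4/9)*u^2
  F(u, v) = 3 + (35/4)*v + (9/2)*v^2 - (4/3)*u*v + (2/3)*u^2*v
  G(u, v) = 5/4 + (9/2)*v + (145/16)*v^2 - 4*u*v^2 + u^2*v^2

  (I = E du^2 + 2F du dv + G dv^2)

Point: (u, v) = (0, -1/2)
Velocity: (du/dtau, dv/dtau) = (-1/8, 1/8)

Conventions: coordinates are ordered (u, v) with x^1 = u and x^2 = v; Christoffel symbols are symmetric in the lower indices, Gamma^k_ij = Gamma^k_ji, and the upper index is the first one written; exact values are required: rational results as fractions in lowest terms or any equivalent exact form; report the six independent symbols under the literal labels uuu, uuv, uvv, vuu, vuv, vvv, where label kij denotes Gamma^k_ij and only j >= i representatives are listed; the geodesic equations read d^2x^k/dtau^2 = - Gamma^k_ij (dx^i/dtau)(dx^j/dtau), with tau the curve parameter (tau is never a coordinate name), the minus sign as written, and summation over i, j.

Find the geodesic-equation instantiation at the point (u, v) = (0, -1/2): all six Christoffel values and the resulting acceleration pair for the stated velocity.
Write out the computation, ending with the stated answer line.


E = 17/4, F = -1/4, G = 81/64 at the point
E_u = 0, E_v = 8, F_u = 2/3, F_v = 17/4, G_u = -1, G_v = -73/16
EG - F^2 = 1361/256;  g^inv = (256/1361) * [[81/64, 1/4], [1/4, 17/4]]
first-kind symbols [ij,l] = (1/2)(d_i g_jl + d_j g_il - d_l g_ij): [uu,u] = E_u/2 = 0, [uu,v] = F_u - E_v/2 = -10/3, [uv,u] = E_v/2 = 4, [uv,v] = G_u/2 = -1/2, [vv,u] = F_v - G_u/2 = 19/4, [vv,v] = G_v/2 = -73/32
Gamma^u_ij = (G*[ij,u] - F*[ij,v])/(EG - F^2), Gamma^v_ij = (E*[ij,v] - F*[ij,u])/(EG - F^2)
Gamma_uuu = -640/4083, Gamma_uuv = 1264/1361, Gamma_uvv = 1393/1361, Gamma_vuu = -10880/4083, Gamma_vuv = -288/1361, Gamma_vvv = -2178/1361
d^2u/dtau^2 = -(Gamma_uuu*(-1/8)^2 + 2*Gamma_uuv*(-1/8)*(1/8) + Gamma_uvv*(1/8)^2) = 4045/261312
d^2v/dtau^2 = -(Gamma_vuu*(-1/8)^2 + 2*Gamma_vuv*(-1/8)*(1/8) + Gamma_vvv*(1/8)^2) = 7843/130656

Answer: Gamma_uuu = -640/4083, Gamma_uuv = 1264/1361, Gamma_uvv = 1393/1361, Gamma_vuu = -10880/4083, Gamma_vuv = -288/1361, Gamma_vvv = -2178/1361; accelerations (d^2u/dtau^2, d^2v/dtau^2) = (4045/261312, 7843/130656)


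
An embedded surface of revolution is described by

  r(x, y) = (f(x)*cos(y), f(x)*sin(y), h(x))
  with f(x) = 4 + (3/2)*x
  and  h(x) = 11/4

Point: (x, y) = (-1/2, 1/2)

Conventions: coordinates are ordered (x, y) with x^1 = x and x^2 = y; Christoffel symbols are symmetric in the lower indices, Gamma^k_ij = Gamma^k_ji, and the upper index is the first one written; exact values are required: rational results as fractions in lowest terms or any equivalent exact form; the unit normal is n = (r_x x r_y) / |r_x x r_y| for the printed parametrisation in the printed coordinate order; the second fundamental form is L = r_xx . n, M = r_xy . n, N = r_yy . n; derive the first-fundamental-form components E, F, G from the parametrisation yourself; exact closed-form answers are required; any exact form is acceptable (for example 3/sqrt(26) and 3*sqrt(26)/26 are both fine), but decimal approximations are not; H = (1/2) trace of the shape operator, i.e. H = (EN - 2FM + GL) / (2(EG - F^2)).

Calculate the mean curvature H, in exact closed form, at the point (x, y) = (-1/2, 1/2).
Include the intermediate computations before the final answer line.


f = 13/4, f' = 3/2, f'' = 0, h' = 0, h'' = 0
E = 9/4, F = 0, G = 169/16; answer radicand W^2 = 9/4
unnormalised second-form numerators: l = 0, m = 0, n = 0; L = l/sqrt(9/4), and similarly M = m/sqrt(W^2), N = n/sqrt(W^2)
H = (E*n - 2*F*m + G*l) / (2*(EG - F^2)*sqrt(W^2)); E*n - 2*F*m + G*l = 0, EG - F^2 = 1521/64, so H = (0)/sqrt(9/4)

Answer: H = 0


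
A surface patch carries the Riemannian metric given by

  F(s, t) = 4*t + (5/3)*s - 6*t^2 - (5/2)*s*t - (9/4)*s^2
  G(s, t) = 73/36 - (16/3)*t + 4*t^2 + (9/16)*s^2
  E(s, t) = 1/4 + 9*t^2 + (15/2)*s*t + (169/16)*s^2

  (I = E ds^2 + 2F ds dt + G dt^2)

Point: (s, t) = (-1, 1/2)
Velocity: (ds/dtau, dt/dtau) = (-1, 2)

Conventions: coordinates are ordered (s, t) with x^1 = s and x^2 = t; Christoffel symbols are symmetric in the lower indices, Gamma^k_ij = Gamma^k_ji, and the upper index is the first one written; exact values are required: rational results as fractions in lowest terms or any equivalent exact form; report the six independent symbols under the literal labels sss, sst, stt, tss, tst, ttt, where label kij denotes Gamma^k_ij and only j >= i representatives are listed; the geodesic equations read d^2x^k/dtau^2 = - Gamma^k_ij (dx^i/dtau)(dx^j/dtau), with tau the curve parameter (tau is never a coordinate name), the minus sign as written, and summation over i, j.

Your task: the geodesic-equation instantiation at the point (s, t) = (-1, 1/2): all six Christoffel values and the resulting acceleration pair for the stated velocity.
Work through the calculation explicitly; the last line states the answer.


E = 149/16, F = -13/6, G = 133/144 at the point
E_s = -139/8, E_t = 3/2, F_s = 59/12, F_t = 1/2, G_s = -9/8, G_t = -4/3
EG - F^2 = 9001/2304;  g^inv = (2304/9001) * [[133/144, 13/6], [13/6, 149/16]]
first-kind symbols [ij,l] = (1/2)(d_i g_jl + d_j g_il - d_l g_ij): [ss,s] = E_s/2 = -139/16, [ss,t] = F_s - E_t/2 = 25/6, [st,s] = E_t/2 = 3/4, [st,t] = G_s/2 = -9/16, [tt,s] = F_t - G_s/2 = 17/16, [tt,t] = G_t/2 = -2/3
Gamma^s_ij = (G*[ij,s] - F*[ij,t])/(EG - F^2), Gamma^t_ij = (E*[ij,t] - F*[ij,s])/(EG - F^2)
Gamma_sss = 2313/9001, Gamma_sst = -1212/9001, Gamma_stt = -1067/9001, Gamma_tss = 46032/9001, Gamma_tst = -8325/9001, Gamma_ttt = -9000/9001
d^2s/dtau^2 = -(Gamma_sss*(-1)^2 + 2*Gamma_sst*(-1)*(2) + Gamma_stt*(2)^2) = -2893/9001
d^2t/dtau^2 = -(Gamma_tss*(-1)^2 + 2*Gamma_tst*(-1)*(2) + Gamma_ttt*(2)^2) = -43332/9001

Answer: Gamma_sss = 2313/9001, Gamma_sst = -1212/9001, Gamma_stt = -1067/9001, Gamma_tss = 46032/9001, Gamma_tst = -8325/9001, Gamma_ttt = -9000/9001; accelerations (d^2s/dtau^2, d^2t/dtau^2) = (-2893/9001, -43332/9001)


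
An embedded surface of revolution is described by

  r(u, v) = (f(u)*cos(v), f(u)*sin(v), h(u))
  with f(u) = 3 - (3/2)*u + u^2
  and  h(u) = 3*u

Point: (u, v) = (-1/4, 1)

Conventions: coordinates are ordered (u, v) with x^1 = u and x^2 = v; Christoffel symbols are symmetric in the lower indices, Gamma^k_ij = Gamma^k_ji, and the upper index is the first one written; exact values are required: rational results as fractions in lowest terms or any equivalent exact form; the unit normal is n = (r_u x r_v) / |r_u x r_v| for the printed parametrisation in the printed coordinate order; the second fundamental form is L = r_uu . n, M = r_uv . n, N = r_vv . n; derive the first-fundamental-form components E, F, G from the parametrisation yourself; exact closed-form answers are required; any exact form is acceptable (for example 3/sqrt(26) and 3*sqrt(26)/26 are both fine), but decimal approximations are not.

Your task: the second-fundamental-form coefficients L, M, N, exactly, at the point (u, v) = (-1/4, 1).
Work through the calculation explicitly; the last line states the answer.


f = 55/16, f' = -2, f'' = 2, h' = 3, h'' = 0
E = 13, F = 0, G = 3025/256; answer radicand W^2 = 13
unnormalised second-form numerators: l = -6, m = 0, n = 165/16; L = l/sqrt(13), and similarly M = m/sqrt(W^2), N = n/sqrt(W^2)

Answer: L = -6*sqrt(13)/13, M = 0, N = 165*sqrt(13)/208


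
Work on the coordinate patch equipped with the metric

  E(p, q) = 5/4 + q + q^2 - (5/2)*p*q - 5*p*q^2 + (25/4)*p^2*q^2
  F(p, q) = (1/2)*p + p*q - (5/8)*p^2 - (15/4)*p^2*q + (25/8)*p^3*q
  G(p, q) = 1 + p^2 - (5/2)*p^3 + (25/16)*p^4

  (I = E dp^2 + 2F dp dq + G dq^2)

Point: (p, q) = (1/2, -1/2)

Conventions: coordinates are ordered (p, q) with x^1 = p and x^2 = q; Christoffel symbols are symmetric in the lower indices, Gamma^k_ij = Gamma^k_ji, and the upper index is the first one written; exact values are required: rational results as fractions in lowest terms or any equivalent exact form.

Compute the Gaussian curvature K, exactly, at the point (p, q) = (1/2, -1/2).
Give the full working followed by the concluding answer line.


E = 89/64, F = 15/128, G = 265/256, EG - F^2 = 365/256 at the point
E_p = 25/16, E_q = -5/16, F_p = 5/64, F_q = -3/64, G_p = -3/32, G_q = 0
E_qq = 1/8, F_pq = -13/32, G_pp = -13/16
Using the Brioschi determinant formula for K from the metric derivatives:
M1 = [[-E_qq/2 + F_pq - G_pp/2, E_p/2, F_p - E_q/2], [F_q - G_p/2, E, F], [G_q/2, F, G]] = [[-1/16, 25/32, 15/64], [0, 89/64, 15/128], [0, 15/128, 265/256]]; det M1 = -365/4096
M2 = [[0, E_q/2, G_p/2], [E_q/2, E, F], [G_p/2, F, G]] = [[0, -5/32, -3/64], [-5/32, 89/64, 15/128], [-3/64, 15/128, 265/256]]; det M2 = -109/4096
det M1 - det M2 = -1/16; K = -1/16 / (365/256)^2 = -4096/133225

Answer: K = -4096/133225
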